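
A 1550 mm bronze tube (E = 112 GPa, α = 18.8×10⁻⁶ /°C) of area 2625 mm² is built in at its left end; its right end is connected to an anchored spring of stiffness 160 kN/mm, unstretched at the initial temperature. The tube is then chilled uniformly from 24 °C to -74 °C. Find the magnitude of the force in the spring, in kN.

P ≈ 248 kN

If the spring were absent the tube would shorten by αΔT L = 18.8×10⁻⁶ × 98 × 1550 = 2.856 mm.
With a force P in the spring, the elastic change of the tube is PL/(AE) and that of the spring is P/k; compatibility requires their sum to equal δ_free.
So P = δ_free / [L/(AE) + 1/k] = 2.856 / [ 1550/(2625×112×10³) + 1/(160×10³) ].
P = 2.856 / 1.152×10⁻⁵ = 247800 N.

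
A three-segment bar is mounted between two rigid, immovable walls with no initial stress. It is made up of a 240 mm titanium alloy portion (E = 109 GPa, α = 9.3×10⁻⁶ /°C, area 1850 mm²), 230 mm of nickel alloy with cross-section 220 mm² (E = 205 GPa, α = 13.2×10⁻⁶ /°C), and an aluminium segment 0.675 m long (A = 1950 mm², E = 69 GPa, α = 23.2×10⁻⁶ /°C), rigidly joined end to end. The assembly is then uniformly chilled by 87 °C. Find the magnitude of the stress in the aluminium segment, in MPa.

σ ≈ 82.6 MPa (tensile)

Free thermal contraction of the whole bar: Σ αᵢΔT Lᵢ = 9.3×10⁻⁶×87×240 + 13.2×10⁻⁶×87×230 + 23.2×10⁻⁶×87×675 = 1.821 mm.
Since the ends are fixed, an axial force P builds up, equal in every segment, with P · Σ Lᵢ/(AᵢEᵢ) = δ_free.
Σ Lᵢ/(AᵢEᵢ) = 240/(1850×109×10³) + 230/(220×205×10³) + 675/(1950×69×10³) = 1.131×10⁻⁵ mm/N.
So P = 1.821 / 1.131×10⁻⁵ = 161 kN, tensile.
σ_{aluminium} = P / A = 161000 / 1950 = 82.58 MPa.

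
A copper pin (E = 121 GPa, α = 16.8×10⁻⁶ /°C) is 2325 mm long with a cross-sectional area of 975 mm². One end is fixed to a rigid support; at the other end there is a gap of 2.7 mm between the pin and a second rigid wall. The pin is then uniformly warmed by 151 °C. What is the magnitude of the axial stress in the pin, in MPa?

If the wall were absent the pin would grow by αΔT L = 16.8×10⁻⁶ × 151 × 2325 = 5.898 mm.
The gap closes (δ_free > 2.7 mm) and the wall then resists a further 5.898 − 2.7 = 3.198 mm of expansion.
So σ = E(δ_free − g)/L = 121×10³ × 3.198/2325 = 166.4 MPa.

σ ≈ 166 MPa (compressive)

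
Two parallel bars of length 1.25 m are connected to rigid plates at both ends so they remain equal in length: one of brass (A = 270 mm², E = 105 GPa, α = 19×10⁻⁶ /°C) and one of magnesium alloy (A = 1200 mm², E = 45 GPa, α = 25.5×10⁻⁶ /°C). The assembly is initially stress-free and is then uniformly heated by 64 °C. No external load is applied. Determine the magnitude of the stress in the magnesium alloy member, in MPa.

σ ≈ 6.44 MPa (compressive)

Both members must finish at the same length. With the larger α, the magnesium alloy tends to over-expand; the plates restrain it, putting the magnesium alloy in compression and the brass in tension. With no external load the two internal forces are equal and opposite, magnitude P.
Setting the final lengths equal and cancelling L: (α₁ − α₂)ΔT = P/(A₁E₁) + P/(A₂E₂).
|α₁ − α₂|·ΔT = 6.5×10⁻⁶ × 64 = 0.000416.
1/(A₁E₁) + 1/(A₂E₂) = 1/(270×105×10³) + 1/(1200×45×10³) = 5.379×10⁻⁸ N⁻¹.
P = 0.000416 / 5.379×10⁻⁸ = 7734 N = 7.734 kN.
σ_{magnesium alloy} = P/A₂ = 7734/1200 = 6.445 MPa, compressive.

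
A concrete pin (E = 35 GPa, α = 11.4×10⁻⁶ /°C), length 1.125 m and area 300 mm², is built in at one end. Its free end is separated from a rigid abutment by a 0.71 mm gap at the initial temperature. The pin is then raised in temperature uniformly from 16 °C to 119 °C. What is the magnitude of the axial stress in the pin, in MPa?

σ ≈ 19 MPa (compressive)

If the wall were absent the pin would grow by αΔT L = 11.4×10⁻⁶ × 103 × 1125 = 1.321 mm.
After closing the 0.71 mm clearance, 1.321 − 0.71 = 0.611 mm of expansion remains to be suppressed by the wall.
So σ = E(δ_free − g)/L = 35×10³ × 0.611/1125 = 19.01 MPa.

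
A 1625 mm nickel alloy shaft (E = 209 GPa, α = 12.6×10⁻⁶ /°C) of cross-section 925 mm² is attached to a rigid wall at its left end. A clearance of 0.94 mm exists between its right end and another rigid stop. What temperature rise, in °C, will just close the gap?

Contact occurs when the free expansion equals the gap: αΔT L = 0.94 mm.
ΔT = 0.94 / (12.6×10⁻⁶ × 1625) = 45.91 °C.

ΔT ≈ 45.9 °C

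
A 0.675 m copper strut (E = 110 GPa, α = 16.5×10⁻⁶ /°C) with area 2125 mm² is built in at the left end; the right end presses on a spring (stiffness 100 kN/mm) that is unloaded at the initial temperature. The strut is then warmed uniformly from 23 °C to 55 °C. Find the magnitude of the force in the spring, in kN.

Free thermal expansion: δ_free = αΔT L = 16.5×10⁻⁶ × 32 × 675 = 0.3564 mm.
Let P be the compressive force at the spring. The strut shortens elastically by PL/(AE) and the spring compresses by P/k; together these equal δ_free.
So P = δ_free / [L/(AE) + 1/k] = 0.3564 / [ 675/(2125×110×10³) + 1/(100×10³) ].
P = 0.3564 / 1.289×10⁻⁵ = 27650 N.

P ≈ 27.7 kN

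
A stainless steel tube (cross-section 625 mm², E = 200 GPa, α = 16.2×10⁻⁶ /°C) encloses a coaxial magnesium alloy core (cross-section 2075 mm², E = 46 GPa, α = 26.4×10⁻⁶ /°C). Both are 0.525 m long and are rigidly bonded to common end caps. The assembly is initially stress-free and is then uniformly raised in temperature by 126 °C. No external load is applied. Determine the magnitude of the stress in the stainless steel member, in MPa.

σ ≈ 111 MPa (tensile)

The magnesium alloy has the larger α, so on heating it would change length more than the stainless steel if both were free. The rigid plates force a common final length, so the magnesium alloy is put into compression and the stainless steel into tension, with equal and opposite forces P (no external load).
Equating the net (thermal + elastic) strains gives |α₁ − α₂|·ΔT = P·[1/(A₁E₁) + 1/(A₂E₂)].
|α₁ − α₂|·ΔT = 10.2×10⁻⁶ × 126 = 0.001285.
1/(A₁E₁) + 1/(A₂E₂) = 1/(625×200×10³) + 1/(2075×46×10³) = 1.848×10⁻⁸ N⁻¹.
P = 0.001285 / 1.848×10⁻⁸ = 69560 N = 69.56 kN.
σ_{stainless steel} = P/A₁ = 69560/625 = 111.3 MPa, tensile.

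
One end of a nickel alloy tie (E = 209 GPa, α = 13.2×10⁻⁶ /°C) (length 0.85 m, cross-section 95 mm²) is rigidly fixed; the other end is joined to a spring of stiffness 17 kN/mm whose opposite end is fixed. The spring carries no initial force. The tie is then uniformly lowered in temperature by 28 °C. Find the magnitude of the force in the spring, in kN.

P ≈ 3.09 kN

If the spring were absent the tie would shorten by αΔT L = 13.2×10⁻⁶ × 28 × 850 = 0.3142 mm.
With a force P in the spring, the elastic change of the tie is PL/(AE) and that of the spring is P/k; compatibility requires their sum to equal δ_free.
P [ L/(AE) + 1/k ] = δ_free → P [ 850/(95×209×10³) + 1/(17×10³) ] = 0.3142.
P = 0.3142 / 0.0001016 = 3091 N.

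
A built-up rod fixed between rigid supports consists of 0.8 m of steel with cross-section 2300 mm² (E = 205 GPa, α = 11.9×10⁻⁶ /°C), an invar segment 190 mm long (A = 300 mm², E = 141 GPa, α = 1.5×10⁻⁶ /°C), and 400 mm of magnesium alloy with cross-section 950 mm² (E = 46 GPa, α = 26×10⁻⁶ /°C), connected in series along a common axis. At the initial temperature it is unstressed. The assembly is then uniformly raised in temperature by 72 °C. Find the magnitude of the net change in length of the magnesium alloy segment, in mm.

|ΔL| ≈ 0.119 mm

Free thermal expansion of the whole bar: Σ αᵢΔT Lᵢ = 11.9×10⁻⁶×72×800 + 1.5×10⁻⁶×72×190 + 26×10⁻⁶×72×400 = 1.455 mm.
The walls prevent any net length change, so an axial force P (same in every segment) develops. Compatibility: P · Σ Lᵢ/(AᵢEᵢ) = δ_free.
Σ Lᵢ/(AᵢEᵢ) = 800/(2300×205×10³) + 190/(300×141×10³) + 400/(950×46×10³) = 1.534×10⁻⁵ mm/N.
So P = 1.455 / 1.534×10⁻⁵ = 94.82 kN, compressive.
For the magnesium alloy segment, free thermal change = 26×10⁻⁶×72×400 = 0.7488 mm and elastic change from P = 94820×400/(950×46×10³) = 0.868 mm; these oppose, so the net change is 0.119 mm (segment shortens).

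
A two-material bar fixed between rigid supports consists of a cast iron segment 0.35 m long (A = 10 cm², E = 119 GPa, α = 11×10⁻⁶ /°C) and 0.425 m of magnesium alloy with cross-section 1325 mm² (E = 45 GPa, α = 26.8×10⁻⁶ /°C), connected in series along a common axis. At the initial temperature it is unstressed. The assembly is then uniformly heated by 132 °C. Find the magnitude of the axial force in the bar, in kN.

Free thermal expansion of the whole bar: Σ αᵢΔT Lᵢ = 11×10⁻⁶×132×350 + 26.8×10⁻⁶×132×425 = 2.012 mm.
The rigid supports impose zero overall length change; the single axial force P common to all segments must satisfy P Σ Lᵢ/(AᵢEᵢ) = δ_free.
The series flexibility is Σ Lᵢ/(AᵢEᵢ) = 350/(1000×119×10³) + 425/(1325×45×10³) = 1.007×10⁻⁵ mm/N.
P = 2.012 / 1.007×10⁻⁵ = 199800 N = 199.8 kN, compressive.

P ≈ 200 kN (compressive)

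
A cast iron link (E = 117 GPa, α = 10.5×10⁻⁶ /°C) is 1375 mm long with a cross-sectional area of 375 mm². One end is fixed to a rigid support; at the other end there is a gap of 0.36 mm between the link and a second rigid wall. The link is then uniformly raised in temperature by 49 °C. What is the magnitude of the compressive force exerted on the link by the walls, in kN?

P ≈ 11.1 kN

Unrestrained expansion: δ_free = αΔT L = 10.5×10⁻⁶ × 49 × 1375 = 0.7074 mm.
The gap closes (δ_free > 0.36 mm) and the wall then resists a further 0.7074 − 0.36 = 0.3474 mm of expansion.
So σ = E(δ_free − g)/L = 117×10³ × 0.3474/1375 = 29.56 MPa.
P = σA = 29.56 × 375 = 11.09 kN.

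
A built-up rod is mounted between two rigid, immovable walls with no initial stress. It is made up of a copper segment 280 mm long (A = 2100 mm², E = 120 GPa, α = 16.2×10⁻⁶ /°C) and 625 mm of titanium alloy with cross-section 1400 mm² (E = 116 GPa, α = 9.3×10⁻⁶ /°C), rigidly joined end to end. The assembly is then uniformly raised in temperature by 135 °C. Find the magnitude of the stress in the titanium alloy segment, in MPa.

With the walls removed the bar would change length by δ_free = Σ αᵢΔT Lᵢ = 16.2×10⁻⁶×135×280 + 9.3×10⁻⁶×135×625 = 1.397 mm.
Since the ends are fixed, an axial force P builds up, equal in every segment, with P · Σ Lᵢ/(AᵢEᵢ) = δ_free.
The series flexibility is Σ Lᵢ/(AᵢEᵢ) = 280/(2100×120×10³) + 625/(1400×116×10³) = 4.96×10⁻⁶ mm/N.
P = 1.397 / 4.96×10⁻⁶ = 281700 N = 281.7 kN, compressive.
σ_{titanium alloy} = P / A = 281700 / 1400 = 201.2 MPa.

σ ≈ 201 MPa (compressive)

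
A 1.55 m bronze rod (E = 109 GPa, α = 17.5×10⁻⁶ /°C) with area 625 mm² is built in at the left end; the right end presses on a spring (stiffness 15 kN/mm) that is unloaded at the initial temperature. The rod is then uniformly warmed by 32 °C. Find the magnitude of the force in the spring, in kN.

Free thermal expansion: δ_free = αΔT L = 17.5×10⁻⁶ × 32 × 1550 = 0.868 mm.
Let P be the compressive force at the spring. The rod shortens elastically by PL/(AE) and the spring compresses by P/k; together these equal δ_free.
P [ L/(AE) + 1/k ] = δ_free → P [ 1550/(625×109×10³) + 1/(15×10³) ] = 0.868.
P = 0.868 / 8.942×10⁻⁵ = 9707 N.

P ≈ 9.71 kN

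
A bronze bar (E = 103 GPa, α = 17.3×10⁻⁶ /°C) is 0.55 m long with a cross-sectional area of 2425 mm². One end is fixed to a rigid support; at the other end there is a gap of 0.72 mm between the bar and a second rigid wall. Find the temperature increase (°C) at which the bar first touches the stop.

ΔT ≈ 75.7 °C

Contact occurs when the free expansion equals the gap: αΔT L = 0.72 mm.
So ΔT = g/(αL) = 0.72/(17.3×10⁻⁶ × 550) = 75.67 °C.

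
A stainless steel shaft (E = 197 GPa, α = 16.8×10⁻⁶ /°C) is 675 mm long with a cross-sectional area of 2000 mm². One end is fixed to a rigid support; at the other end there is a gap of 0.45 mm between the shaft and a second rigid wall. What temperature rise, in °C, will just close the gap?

ΔT ≈ 39.7 °C

The gap closes when αΔT L = 0.45 mm, since the shaft is still unstressed at that instant.
So ΔT = g/(αL) = 0.45/(16.8×10⁻⁶ × 675) = 39.68 °C.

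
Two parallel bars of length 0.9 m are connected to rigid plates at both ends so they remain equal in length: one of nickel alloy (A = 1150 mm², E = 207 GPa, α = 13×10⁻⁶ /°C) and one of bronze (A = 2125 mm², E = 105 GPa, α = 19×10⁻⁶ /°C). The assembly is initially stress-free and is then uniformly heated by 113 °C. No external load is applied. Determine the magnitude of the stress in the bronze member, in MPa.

Equilibrium of a rigid end plate with no external load gives equal and opposite internal forces ±P in the two members. Since α_{bronze} > α_{nickel alloy}, heating drives the bronze into compression and the nickel alloy into tension.
Compatibility of the two members (thermal + elastic change equal): (α₁ − α₂)ΔT = P·[1/(A₁E₁) + 1/(A₂E₂)].
|α₁ − α₂|·ΔT = 6×10⁻⁶ × 113 = 0.000678.
1/(A₁E₁) + 1/(A₂E₂) = 1/(1150×207×10³) + 1/(2125×105×10³) = 8.683×10⁻⁹ N⁻¹.
So P = 0.000678 / 8.683×10⁻⁹ = 78.09 kN.
σ_{bronze} = P/A₂ = 78090/2125 = 36.75 MPa, compressive.

σ ≈ 36.7 MPa (compressive)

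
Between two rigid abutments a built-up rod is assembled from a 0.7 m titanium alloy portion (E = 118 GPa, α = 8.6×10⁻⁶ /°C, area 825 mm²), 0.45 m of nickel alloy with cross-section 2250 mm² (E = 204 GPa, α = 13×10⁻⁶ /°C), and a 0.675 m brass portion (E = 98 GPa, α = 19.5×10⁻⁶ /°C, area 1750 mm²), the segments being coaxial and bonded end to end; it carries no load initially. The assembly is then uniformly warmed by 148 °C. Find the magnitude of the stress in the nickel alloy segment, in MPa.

σ ≈ 136 MPa (compressive)

With the walls removed the bar would change length by δ_free = Σ αᵢΔT Lᵢ = 8.6×10⁻⁶×148×700 + 13×10⁻⁶×148×450 + 19.5×10⁻⁶×148×675 = 3.705 mm.
The walls prevent any net length change, so an axial force P (same in every segment) develops. Compatibility: P · Σ Lᵢ/(AᵢEᵢ) = δ_free.
The series flexibility is Σ Lᵢ/(AᵢEᵢ) = 700/(825×118×10³) + 450/(2250×204×10³) + 675/(1750×98×10³) = 1.211×10⁻⁵ mm/N.
P = 3.705 / 1.211×10⁻⁵ = 306000 N = 306 kN, compressive.
σ_{nickel alloy} = P / A = 306000 / 2250 = 136 MPa.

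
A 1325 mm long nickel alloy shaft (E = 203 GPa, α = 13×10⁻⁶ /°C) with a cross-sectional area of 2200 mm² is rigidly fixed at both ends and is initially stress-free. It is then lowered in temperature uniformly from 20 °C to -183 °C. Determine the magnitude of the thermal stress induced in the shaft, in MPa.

Because both ends are immovable the net strain is zero, and the suppressed thermal strain is αΔT = 13×10⁻⁶ × 203 = 2639×10⁻⁶.
σ = EαΔT = 203×10³ × 13×10⁻⁶ × 203 = 535.7 MPa (tensile; the shaft is trying to contract).

σ ≈ 536 MPa (tensile)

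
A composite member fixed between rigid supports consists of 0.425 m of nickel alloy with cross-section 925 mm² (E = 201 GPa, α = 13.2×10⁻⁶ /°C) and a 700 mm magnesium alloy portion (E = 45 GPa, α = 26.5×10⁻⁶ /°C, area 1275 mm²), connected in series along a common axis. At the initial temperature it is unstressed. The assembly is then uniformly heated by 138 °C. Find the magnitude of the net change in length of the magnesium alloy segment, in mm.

|ΔL| ≈ 0.248 mm

With the walls removed the bar would change length by δ_free = Σ αᵢΔT Lᵢ = 13.2×10⁻⁶×138×425 + 26.5×10⁻⁶×138×700 = 3.334 mm.
Since the ends are fixed, an axial force P builds up, equal in every segment, with P · Σ Lᵢ/(AᵢEᵢ) = δ_free.
Σ Lᵢ/(AᵢEᵢ) = 425/(925×201×10³) + 700/(1275×45×10³) = 1.449×10⁻⁵ mm/N.
So P = 3.334 / 1.449×10⁻⁵ = 230.2 kN, compressive.
For the magnesium alloy segment, free thermal change = 26.5×10⁻⁶×138×700 = 2.56 mm and elastic change from P = 230200×700/(1275×45×10³) = 2.808 mm; these oppose, so the net change is 0.248 mm (segment shortens).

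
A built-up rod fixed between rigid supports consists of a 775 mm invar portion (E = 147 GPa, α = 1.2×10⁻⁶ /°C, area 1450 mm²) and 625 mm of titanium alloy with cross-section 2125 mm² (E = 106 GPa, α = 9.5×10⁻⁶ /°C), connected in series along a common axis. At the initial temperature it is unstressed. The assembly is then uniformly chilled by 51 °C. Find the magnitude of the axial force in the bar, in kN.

P ≈ 54.6 kN (tensile)

If the supports were absent, the total length change would be Σ αᵢΔT Lᵢ = 1.2×10⁻⁶×51×775 + 9.5×10⁻⁶×51×625 = 0.3502 mm.
The walls prevent any net length change, so an axial force P (same in every segment) develops. Compatibility: P · Σ Lᵢ/(AᵢEᵢ) = δ_free.
Σ Lᵢ/(AᵢEᵢ) = 775/(1450×147×10³) + 625/(2125×106×10³) = 6.411×10⁻⁶ mm/N.
Hence P = δ_free / Σ(L/AE) = 0.3502/6.411×10⁻⁶ = 54.63 kN (tensile).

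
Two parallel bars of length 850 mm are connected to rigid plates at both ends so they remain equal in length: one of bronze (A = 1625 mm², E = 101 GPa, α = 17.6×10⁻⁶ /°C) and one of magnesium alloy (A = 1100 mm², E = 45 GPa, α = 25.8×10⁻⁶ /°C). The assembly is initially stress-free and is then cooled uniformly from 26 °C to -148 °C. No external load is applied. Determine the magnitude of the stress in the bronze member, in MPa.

Both members must finish at the same length. With the larger α, the magnesium alloy tends to over-contract; the plates restrain it, putting the magnesium alloy in tension and the bronze in compression. With no external load the two internal forces are equal and opposite, magnitude P.
Setting the final lengths equal and cancelling L: (α₁ − α₂)ΔT = P/(A₁E₁) + P/(A₂E₂).
|α₁ − α₂|·ΔT = 8.2×10⁻⁶ × 174 = 0.001427.
1/(A₁E₁) + 1/(A₂E₂) = 1/(1625×101×10³) + 1/(1100×45×10³) = 2.629×10⁻⁸ N⁻¹.
P = 0.001427 / 2.629×10⁻⁸ = 54260 N = 54.26 kN.
σ_{bronze} = P/A₁ = 54260/1625 = 33.39 MPa, compressive.

σ ≈ 33.4 MPa (compressive)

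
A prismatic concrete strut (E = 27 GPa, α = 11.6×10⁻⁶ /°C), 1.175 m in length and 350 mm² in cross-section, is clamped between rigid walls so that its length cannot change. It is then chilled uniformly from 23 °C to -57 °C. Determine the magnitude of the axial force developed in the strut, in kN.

With zero net strain, σ = E·αΔT = 27 GPa × 11.6×10⁻⁶ × 80 = 25.06 MPa.
Then P = σA = 25.06 × 350 mm² = 8.77 kN, tensile.

P ≈ 8.77 kN (tensile)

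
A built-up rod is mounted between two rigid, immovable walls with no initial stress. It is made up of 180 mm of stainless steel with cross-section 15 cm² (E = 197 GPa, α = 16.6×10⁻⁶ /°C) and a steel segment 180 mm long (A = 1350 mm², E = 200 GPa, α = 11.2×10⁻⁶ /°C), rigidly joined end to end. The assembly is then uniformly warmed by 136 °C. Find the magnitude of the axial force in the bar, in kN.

If the supports were absent, the total length change would be Σ αᵢΔT Lᵢ = 16.6×10⁻⁶×136×180 + 11.2×10⁻⁶×136×180 = 0.6805 mm.
Since the ends are fixed, an axial force P builds up, equal in every segment, with P · Σ Lᵢ/(AᵢEᵢ) = δ_free.
Σ Lᵢ/(AᵢEᵢ) = 180/(1500×197×10³) + 180/(1350×200×10³) = 1.276×10⁻⁶ mm/N.
So P = 0.6805 / 1.276×10⁻⁶ = 533.4 kN, compressive.

P ≈ 533 kN (compressive)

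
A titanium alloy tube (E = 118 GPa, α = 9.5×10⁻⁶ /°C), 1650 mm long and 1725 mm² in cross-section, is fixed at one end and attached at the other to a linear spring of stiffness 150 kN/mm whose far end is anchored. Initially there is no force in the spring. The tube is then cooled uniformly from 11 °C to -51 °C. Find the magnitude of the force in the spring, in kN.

P ≈ 65.8 kN

If the spring were absent the tube would shorten by αΔT L = 9.5×10⁻⁶ × 62 × 1650 = 0.9718 mm.
Let P be the tensile force in the spring. The tube extends elastically by PL/(AE) and the spring stretches by P/k; together these equal δ_free.
P [ L/(AE) + 1/k ] = δ_free → P [ 1650/(1725×118×10³) + 1/(150×10³) ] = 0.9718.
P = 0.9718 / 1.477×10⁻⁵ = 65790 N.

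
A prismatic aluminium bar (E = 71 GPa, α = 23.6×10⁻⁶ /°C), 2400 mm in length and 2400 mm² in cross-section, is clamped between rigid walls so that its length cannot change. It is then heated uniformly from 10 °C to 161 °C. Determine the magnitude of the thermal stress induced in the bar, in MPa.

σ ≈ 253 MPa (compressive)

Because both ends are immovable the net strain is zero, and the suppressed thermal strain is αΔT = 23.6×10⁻⁶ × 151 = 3563.6×10⁻⁶.
Hence σ = E·αΔT = 71×10³ × 3563.6×10⁻⁶ = 253 MPa, compressive.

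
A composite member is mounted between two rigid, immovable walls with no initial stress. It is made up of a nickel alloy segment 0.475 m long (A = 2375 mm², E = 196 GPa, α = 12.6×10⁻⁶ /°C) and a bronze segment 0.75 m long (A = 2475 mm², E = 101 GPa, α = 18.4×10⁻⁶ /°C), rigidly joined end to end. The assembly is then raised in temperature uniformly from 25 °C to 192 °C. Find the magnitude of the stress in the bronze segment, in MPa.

σ ≈ 332 MPa (compressive)

Free thermal expansion of the whole bar: Σ αᵢΔT Lᵢ = 12.6×10⁻⁶×167×475 + 18.4×10⁻⁶×167×750 = 3.304 mm.
Since the ends are fixed, an axial force P builds up, equal in every segment, with P · Σ Lᵢ/(AᵢEᵢ) = δ_free.
Σ Lᵢ/(AᵢEᵢ) = 475/(2375×196×10³) + 750/(2475×101×10³) = 4.021×10⁻⁶ mm/N.
So P = 3.304 / 4.021×10⁻⁶ = 821.8 kN, compressive.
σ_{bronze} = P / A = 821800 / 2475 = 332 MPa.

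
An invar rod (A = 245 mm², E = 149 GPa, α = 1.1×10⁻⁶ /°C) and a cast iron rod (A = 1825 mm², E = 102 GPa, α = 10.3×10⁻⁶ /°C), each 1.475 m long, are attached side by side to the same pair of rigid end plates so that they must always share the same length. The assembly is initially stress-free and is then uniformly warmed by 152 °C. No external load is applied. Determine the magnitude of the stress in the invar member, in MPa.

The cast iron has the larger α, so on heating it would change length more than the invar if both were free. The rigid plates force a common final length, so the cast iron is put into compression and the invar into tension, with equal and opposite forces P (no external load).
Compatibility of the two members (thermal + elastic change equal): (α₁ − α₂)ΔT = P·[1/(A₁E₁) + 1/(A₂E₂)].
|α₁ − α₂|·ΔT = 9.2×10⁻⁶ × 152 = 0.001398.
1/(A₁E₁) + 1/(A₂E₂) = 1/(245×149×10³) + 1/(1825×102×10³) = 3.277×10⁻⁸ N⁻¹.
So P = 0.001398 / 3.277×10⁻⁸ = 42.68 kN.
σ_{invar} = P/A₁ = 42680/245 = 174.2 MPa, tensile.

σ ≈ 174 MPa (tensile)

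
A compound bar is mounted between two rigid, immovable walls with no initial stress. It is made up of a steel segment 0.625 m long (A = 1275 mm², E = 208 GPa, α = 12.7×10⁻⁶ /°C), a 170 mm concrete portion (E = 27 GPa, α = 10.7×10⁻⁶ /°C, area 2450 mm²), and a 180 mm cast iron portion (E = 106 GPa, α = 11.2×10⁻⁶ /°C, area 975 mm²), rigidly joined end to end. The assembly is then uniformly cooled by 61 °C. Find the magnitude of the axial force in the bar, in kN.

P ≈ 108 kN (tensile)

With the walls removed the bar would change length by δ_free = Σ αᵢΔT Lᵢ = 12.7×10⁻⁶×61×625 + 10.7×10⁻⁶×61×170 + 11.2×10⁻⁶×61×180 = 0.7181 mm.
Since the ends are fixed, an axial force P builds up, equal in every segment, with P · Σ Lᵢ/(AᵢEᵢ) = δ_free.
Σ Lᵢ/(AᵢEᵢ) = 625/(1275×208×10³) + 170/(2450×27×10³) + 180/(975×106×10³) = 6.668×10⁻⁶ mm/N.
Hence P = δ_free / Σ(L/AE) = 0.7181/6.668×10⁻⁶ = 107.7 kN (tensile).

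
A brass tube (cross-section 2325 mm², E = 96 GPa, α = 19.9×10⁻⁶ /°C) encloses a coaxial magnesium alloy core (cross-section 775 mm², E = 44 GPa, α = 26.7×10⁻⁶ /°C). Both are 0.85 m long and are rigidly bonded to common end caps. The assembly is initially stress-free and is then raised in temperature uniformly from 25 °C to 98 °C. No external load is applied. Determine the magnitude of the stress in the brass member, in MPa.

σ ≈ 6.32 MPa (tensile)

The magnesium alloy has the larger α, so on heating it would change length more than the brass if both were free. The rigid plates force a common final length, so the magnesium alloy is put into compression and the brass into tension, with equal and opposite forces P (no external load).
Equating the net (thermal + elastic) strains gives |α₁ − α₂|·ΔT = P·[1/(A₁E₁) + 1/(A₂E₂)].
|α₁ − α₂|·ΔT = 6.8×10⁻⁶ × 73 = 0.0004964.
1/(A₁E₁) + 1/(A₂E₂) = 1/(2325×96×10³) + 1/(775×44×10³) = 3.381×10⁻⁸ N⁻¹.
P = 0.0004964 / 3.381×10⁻⁸ = 14680 N = 14.68 kN.
σ_{brass} = P/A₁ = 14680/2325 = 6.316 MPa, tensile.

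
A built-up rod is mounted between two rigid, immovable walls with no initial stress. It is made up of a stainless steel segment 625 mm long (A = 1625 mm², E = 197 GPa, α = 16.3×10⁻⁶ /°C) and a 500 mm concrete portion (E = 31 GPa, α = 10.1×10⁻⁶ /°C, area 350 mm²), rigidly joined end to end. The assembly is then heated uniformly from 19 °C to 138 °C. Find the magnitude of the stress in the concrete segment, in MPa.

σ ≈ 108 MPa (compressive)

Free thermal expansion of the whole bar: Σ αᵢΔT Lᵢ = 16.3×10⁻⁶×119×625 + 10.1×10⁻⁶×119×500 = 1.813 mm.
Since the ends are fixed, an axial force P builds up, equal in every segment, with P · Σ Lᵢ/(AᵢEᵢ) = δ_free.
The series flexibility is Σ Lᵢ/(AᵢEᵢ) = 625/(1625×197×10³) + 500/(350×31×10³) = 4.804×10⁻⁵ mm/N.
So P = 1.813 / 4.804×10⁻⁵ = 37.75 kN, compressive.
σ_{concrete} = P / A = 37750 / 350 = 107.9 MPa.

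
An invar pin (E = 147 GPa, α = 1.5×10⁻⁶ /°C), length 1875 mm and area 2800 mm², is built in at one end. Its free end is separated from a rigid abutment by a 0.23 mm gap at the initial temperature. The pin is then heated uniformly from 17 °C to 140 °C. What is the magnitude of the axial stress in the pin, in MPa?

Free thermal elongation = αΔT L = 1.5×10⁻⁶ × 123 × 1875 = 0.3459 mm.
The gap closes (δ_free > 0.23 mm) and the wall then resists a further 0.3459 − 0.23 = 0.1159 mm of expansion.
Compatibility: PL/(AE) = 0.1159 mm, so σ = P/A = E × (0.1159/1875) = 9.089 MPa.

σ ≈ 9.09 MPa (compressive)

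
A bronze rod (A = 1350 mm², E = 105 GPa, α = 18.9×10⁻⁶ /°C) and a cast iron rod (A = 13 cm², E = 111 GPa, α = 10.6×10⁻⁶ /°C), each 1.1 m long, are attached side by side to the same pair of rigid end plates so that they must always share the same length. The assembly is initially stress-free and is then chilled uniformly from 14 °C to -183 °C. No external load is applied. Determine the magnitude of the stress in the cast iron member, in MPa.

σ ≈ 89.9 MPa (compressive)

The bronze has the larger α, so on cooling it would change length more than the cast iron if both were free. The rigid plates force a common final length, so the bronze is put into tension and the cast iron into compression, with equal and opposite forces P (no external load).
Setting the final lengths equal and cancelling L: (α₁ − α₂)ΔT = P/(A₁E₁) + P/(A₂E₂).
|α₁ − α₂|·ΔT = 8.3×10⁻⁶ × 197 = 0.001635.
1/(A₁E₁) + 1/(A₂E₂) = 1/(1350×105×10³) + 1/(1300×111×10³) = 1.398×10⁻⁸ N⁻¹.
So P = 0.001635 / 1.398×10⁻⁸ = 116.9 kN.
σ_{cast iron} = P/A₂ = 116900/1300 = 89.94 MPa, compressive.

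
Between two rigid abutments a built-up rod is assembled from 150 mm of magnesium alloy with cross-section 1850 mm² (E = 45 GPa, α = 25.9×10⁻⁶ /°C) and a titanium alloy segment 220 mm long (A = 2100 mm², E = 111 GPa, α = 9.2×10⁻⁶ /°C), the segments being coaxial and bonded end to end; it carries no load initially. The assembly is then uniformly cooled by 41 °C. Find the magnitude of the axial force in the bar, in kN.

With the walls removed the bar would change length by δ_free = Σ αᵢΔT Lᵢ = 25.9×10⁻⁶×41×150 + 9.2×10⁻⁶×41×220 = 0.2423 mm.
Since the ends are fixed, an axial force P builds up, equal in every segment, with P · Σ Lᵢ/(AᵢEᵢ) = δ_free.
The series flexibility is Σ Lᵢ/(AᵢEᵢ) = 150/(1850×45×10³) + 220/(2100×111×10³) = 2.746×10⁻⁶ mm/N.
Hence P = δ_free / Σ(L/AE) = 0.2423/2.746×10⁻⁶ = 88.24 kN (tensile).

P ≈ 88.2 kN (tensile)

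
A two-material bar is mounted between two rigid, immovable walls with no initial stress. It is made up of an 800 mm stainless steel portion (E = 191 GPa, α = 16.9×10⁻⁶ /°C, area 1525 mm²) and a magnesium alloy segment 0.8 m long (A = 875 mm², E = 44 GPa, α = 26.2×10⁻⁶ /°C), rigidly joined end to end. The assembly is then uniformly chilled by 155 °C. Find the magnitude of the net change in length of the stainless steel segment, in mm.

If the supports were absent, the total length change would be Σ αᵢΔT Lᵢ = 16.9×10⁻⁶×155×800 + 26.2×10⁻⁶×155×800 = 5.344 mm.
The rigid supports impose zero overall length change; the single axial force P common to all segments must satisfy P Σ Lᵢ/(AᵢEᵢ) = δ_free.
Σ Lᵢ/(AᵢEᵢ) = 800/(1525×191×10³) + 800/(875×44×10³) = 2.353×10⁻⁵ mm/N.
Hence P = δ_free / Σ(L/AE) = 5.344/2.353×10⁻⁵ = 227.2 kN (tensile).
For the stainless steel segment, free thermal change = 16.9×10⁻⁶×155×800 = 2.096 mm and elastic change from P = 227200×800/(1525×191×10³) = 0.6239 mm; these oppose, so the net change is 1.47 mm (segment shortens).

|ΔL| ≈ 1.47 mm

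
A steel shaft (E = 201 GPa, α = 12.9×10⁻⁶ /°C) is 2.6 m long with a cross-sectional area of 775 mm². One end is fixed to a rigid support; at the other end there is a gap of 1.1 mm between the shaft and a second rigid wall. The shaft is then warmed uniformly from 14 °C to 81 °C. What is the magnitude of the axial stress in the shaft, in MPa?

If the wall were absent the shaft would grow by αΔT L = 12.9×10⁻⁶ × 67 × 2600 = 2.247 mm.
This exceeds the 1.1 mm gap, so the wall pushes back. The portion of expansion that must be recovered elastically is δ_free − gap = 2.247 − 1.1 = 1.147 mm.
That suppressed elongation corresponds to σ = E·Δ/L = 201×10³ × 1.147/2600 = 88.69 MPa.

σ ≈ 88.7 MPa (compressive)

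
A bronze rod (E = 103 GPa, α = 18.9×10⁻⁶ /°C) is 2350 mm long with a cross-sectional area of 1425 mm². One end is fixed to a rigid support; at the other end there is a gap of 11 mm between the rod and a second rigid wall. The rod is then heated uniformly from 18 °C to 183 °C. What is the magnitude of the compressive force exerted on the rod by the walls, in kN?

P ≈ 0 kN

Free thermal elongation = αΔT L = 18.9×10⁻⁶ × 165 × 2350 = 7.328 mm.
Since δ_free = 7.33 mm is less than the 11 mm gap, the rod never touches the wall. No axial force develops.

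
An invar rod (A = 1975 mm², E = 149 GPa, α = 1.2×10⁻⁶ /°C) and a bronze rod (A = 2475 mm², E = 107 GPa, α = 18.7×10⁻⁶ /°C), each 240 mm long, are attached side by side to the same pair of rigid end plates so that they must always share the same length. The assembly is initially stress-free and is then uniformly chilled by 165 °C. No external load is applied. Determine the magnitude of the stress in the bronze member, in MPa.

σ ≈ 163 MPa (tensile)

Both members must finish at the same length. With the larger α, the bronze tends to over-contract; the plates restrain it, putting the bronze in tension and the invar in compression. With no external load the two internal forces are equal and opposite, magnitude P.
Equating the net (thermal + elastic) strains gives |α₁ − α₂|·ΔT = P·[1/(A₁E₁) + 1/(A₂E₂)].
|α₁ − α₂|·ΔT = 17.5×10⁻⁶ × 165 = 0.002887.
1/(A₁E₁) + 1/(A₂E₂) = 1/(1975×149×10³) + 1/(2475×107×10³) = 7.174×10⁻⁹ N⁻¹.
P = 0.002887 / 7.174×10⁻⁹ = 402500 N = 402.5 kN.
σ_{bronze} = P/A₂ = 402500/2475 = 162.6 MPa, tensile.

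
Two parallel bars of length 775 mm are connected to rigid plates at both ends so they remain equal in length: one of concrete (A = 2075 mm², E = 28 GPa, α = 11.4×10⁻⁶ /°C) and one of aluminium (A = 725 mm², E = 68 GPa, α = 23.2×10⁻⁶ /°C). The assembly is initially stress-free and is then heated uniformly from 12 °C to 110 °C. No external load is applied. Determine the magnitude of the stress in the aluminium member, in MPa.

σ ≈ 42.5 MPa (compressive)

The aluminium has the larger α, so on heating it would change length more than the concrete if both were free. The rigid plates force a common final length, so the aluminium is put into compression and the concrete into tension, with equal and opposite forces P (no external load).
Equating the net (thermal + elastic) strains gives |α₁ − α₂|·ΔT = P·[1/(A₁E₁) + 1/(A₂E₂)].
|α₁ − α₂|·ΔT = 11.8×10⁻⁶ × 98 = 0.001156.
1/(A₁E₁) + 1/(A₂E₂) = 1/(2075×28×10³) + 1/(725×68×10³) = 3.75×10⁻⁸ N⁻¹.
So P = 0.001156 / 3.75×10⁻⁸ = 30.84 kN.
σ_{aluminium} = P/A₂ = 30840/725 = 42.54 MPa, compressive.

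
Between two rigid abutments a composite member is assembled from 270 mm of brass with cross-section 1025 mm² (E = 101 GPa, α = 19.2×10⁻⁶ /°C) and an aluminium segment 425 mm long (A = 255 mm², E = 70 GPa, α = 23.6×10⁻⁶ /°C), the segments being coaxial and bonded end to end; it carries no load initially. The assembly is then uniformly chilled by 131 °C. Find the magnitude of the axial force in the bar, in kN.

Free thermal contraction of the whole bar: Σ αᵢΔT Lᵢ = 19.2×10⁻⁶×131×270 + 23.6×10⁻⁶×131×425 = 1.993 mm.
The walls prevent any net length change, so an axial force P (same in every segment) develops. Compatibility: P · Σ Lᵢ/(AᵢEᵢ) = δ_free.
Σ Lᵢ/(AᵢEᵢ) = 270/(1025×101×10³) + 425/(255×70×10³) = 2.642×10⁻⁵ mm/N.
Hence P = δ_free / Σ(L/AE) = 1.993/2.642×10⁻⁵ = 75.44 kN (tensile).

P ≈ 75.4 kN (tensile)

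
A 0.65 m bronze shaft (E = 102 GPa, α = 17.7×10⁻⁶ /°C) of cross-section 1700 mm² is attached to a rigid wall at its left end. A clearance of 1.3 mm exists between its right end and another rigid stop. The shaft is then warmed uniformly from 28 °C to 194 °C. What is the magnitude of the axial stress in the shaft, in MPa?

Free thermal elongation = αΔT L = 17.7×10⁻⁶ × 166 × 650 = 1.91 mm.
After closing the 1.3 mm clearance, 1.91 − 1.3 = 0.6098 mm of expansion remains to be suppressed by the wall.
That suppressed elongation corresponds to σ = E·Δ/L = 102×10³ × 0.6098/650 = 95.7 MPa.

σ ≈ 95.7 MPa (compressive)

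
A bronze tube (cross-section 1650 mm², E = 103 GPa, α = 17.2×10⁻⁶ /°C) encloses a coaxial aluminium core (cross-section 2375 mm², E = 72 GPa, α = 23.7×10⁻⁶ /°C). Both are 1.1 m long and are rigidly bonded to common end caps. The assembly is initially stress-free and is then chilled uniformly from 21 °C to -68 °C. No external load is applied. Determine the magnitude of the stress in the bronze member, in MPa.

σ ≈ 29.9 MPa (compressive)

The aluminium has the larger α, so on cooling it would change length more than the bronze if both were free. The rigid plates force a common final length, so the aluminium is put into tension and the bronze into compression, with equal and opposite forces P (no external load).
Equating the net (thermal + elastic) strains gives |α₁ − α₂|·ΔT = P·[1/(A₁E₁) + 1/(A₂E₂)].
|α₁ − α₂|·ΔT = 6.5×10⁻⁶ × 89 = 0.0005785.
1/(A₁E₁) + 1/(A₂E₂) = 1/(1650×103×10³) + 1/(2375×72×10³) = 1.173×10⁻⁸ N⁻¹.
P = 0.0005785 / 1.173×10⁻⁸ = 49310 N = 49.31 kN.
σ_{bronze} = P/A₁ = 49310/1650 = 29.88 MPa, compressive.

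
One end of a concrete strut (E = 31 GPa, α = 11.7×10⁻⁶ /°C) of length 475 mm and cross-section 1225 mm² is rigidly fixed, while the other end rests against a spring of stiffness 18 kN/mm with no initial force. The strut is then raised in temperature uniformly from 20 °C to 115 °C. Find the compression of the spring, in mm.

Free thermal expansion: δ_free = αΔT L = 11.7×10⁻⁶ × 95 × 475 = 0.528 mm.
With a force P in the spring, the elastic change of the strut is PL/(AE) and that of the spring is P/k; compatibility requires their sum to equal δ_free.
So P = δ_free / [L/(AE) + 1/k] = 0.528 / [ 475/(1225×31×10³) + 1/(18×10³) ].
P = 0.528 / 6.806×10⁻⁵ = 7757 N.
Spring compression = P/k = 7757/(18×10³) = 0.4309 mm.

δ ≈ 0.431 mm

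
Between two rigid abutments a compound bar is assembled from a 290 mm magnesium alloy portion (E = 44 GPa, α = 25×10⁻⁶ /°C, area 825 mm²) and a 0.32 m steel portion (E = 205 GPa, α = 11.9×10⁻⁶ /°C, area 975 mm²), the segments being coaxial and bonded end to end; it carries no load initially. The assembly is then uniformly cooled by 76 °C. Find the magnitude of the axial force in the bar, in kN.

P ≈ 87.6 kN (tensile)

Free thermal contraction of the whole bar: Σ αᵢΔT Lᵢ = 25×10⁻⁶×76×290 + 11.9×10⁻⁶×76×320 = 0.8404 mm.
The walls prevent any net length change, so an axial force P (same in every segment) develops. Compatibility: P · Σ Lᵢ/(AᵢEᵢ) = δ_free.
Σ Lᵢ/(AᵢEᵢ) = 290/(825×44×10³) + 320/(975×205×10³) = 9.59×10⁻⁶ mm/N.
So P = 0.8404 / 9.59×10⁻⁶ = 87.63 kN, tensile.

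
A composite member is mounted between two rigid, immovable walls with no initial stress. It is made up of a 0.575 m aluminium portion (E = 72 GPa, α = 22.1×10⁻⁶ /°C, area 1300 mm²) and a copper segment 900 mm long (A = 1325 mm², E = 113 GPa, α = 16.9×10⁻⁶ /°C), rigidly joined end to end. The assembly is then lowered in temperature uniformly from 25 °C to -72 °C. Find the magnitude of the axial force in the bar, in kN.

If the supports were absent, the total length change would be Σ αᵢΔT Lᵢ = 22.1×10⁻⁶×97×575 + 16.9×10⁻⁶×97×900 = 2.708 mm.
The walls prevent any net length change, so an axial force P (same in every segment) develops. Compatibility: P · Σ Lᵢ/(AᵢEᵢ) = δ_free.
The series flexibility is Σ Lᵢ/(AᵢEᵢ) = 575/(1300×72×10³) + 900/(1325×113×10³) = 1.215×10⁻⁵ mm/N.
P = 2.708 / 1.215×10⁻⁵ = 222800 N = 222.8 kN, tensile.

P ≈ 223 kN (tensile)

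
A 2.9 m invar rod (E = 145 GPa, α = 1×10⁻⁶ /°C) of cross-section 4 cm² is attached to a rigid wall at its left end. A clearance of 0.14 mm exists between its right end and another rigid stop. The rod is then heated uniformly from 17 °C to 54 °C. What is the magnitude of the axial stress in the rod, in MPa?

If the wall were absent the rod would grow by αΔT L = 1×10⁻⁶ × 37 × 2900 = 0.1073 mm.
This is smaller than the 0.14 mm clearance, so the rod expands freely without reaching the stop — the stress is zero.

σ ≈ 0 MPa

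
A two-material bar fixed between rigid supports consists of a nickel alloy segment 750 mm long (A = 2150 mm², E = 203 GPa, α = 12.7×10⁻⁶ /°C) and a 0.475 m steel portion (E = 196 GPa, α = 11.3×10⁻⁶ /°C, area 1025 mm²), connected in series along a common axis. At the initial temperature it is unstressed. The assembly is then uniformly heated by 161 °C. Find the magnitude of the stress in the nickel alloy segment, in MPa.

Free thermal expansion of the whole bar: Σ αᵢΔT Lᵢ = 12.7×10⁻⁶×161×750 + 11.3×10⁻⁶×161×475 = 2.398 mm.
The walls prevent any net length change, so an axial force P (same in every segment) develops. Compatibility: P · Σ Lᵢ/(AᵢEᵢ) = δ_free.
The series flexibility is Σ Lᵢ/(AᵢEᵢ) = 750/(2150×203×10³) + 475/(1025×196×10³) = 4.083×10⁻⁶ mm/N.
Hence P = δ_free / Σ(L/AE) = 2.398/4.083×10⁻⁶ = 587.3 kN (compressive).
σ_{nickel alloy} = P / A = 587300 / 2150 = 273.1 MPa.

σ ≈ 273 MPa (compressive)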